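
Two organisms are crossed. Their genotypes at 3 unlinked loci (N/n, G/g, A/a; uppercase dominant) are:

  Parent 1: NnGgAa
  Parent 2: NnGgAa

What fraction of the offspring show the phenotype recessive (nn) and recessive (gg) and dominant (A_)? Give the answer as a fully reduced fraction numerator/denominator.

P(nn gg A_) = 3/64

NnGgAa gametes: NGA×1, NGa×1, NgA×1, Nga×1, nGA×1, nGa×1, ngA×1, nga×1
NnGgAa gametes: NGA×1, NGa×1, NgA×1, Nga×1, nGA×1, nGa×1, ngA×1, nga×1
NnGgAa×NnGgAa grid (8·8=64): NNGGAA=1 NNGGAa=2 NNGGaa=1 NNGgAA=2 NNGgAa=4 NNGgaa=2 NNggAA=1 NNggAa=2 NNggaa=1 NnGGAA=2 NnGGAa=4 NnGGaa=2 NnGgAA=4 NnGgAa=8 NnGgaa=4 NnggAA=2 NnggAa=4 Nnggaa=2 nnGGAA=1 nnGGAa=2 nnGGaa=1 nnGgAA=2 nnGgAa=4 nnGgaa=2 nnggAA=1 nnggAa=2 nnggaa=1
nn gg A_ hits 3/64; gcd=1; 3÷1/64÷1 = 3/64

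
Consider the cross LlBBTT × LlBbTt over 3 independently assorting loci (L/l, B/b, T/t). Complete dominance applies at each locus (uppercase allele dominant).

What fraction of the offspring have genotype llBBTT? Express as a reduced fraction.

LlBBTT gametes: LBT×4, lBT×4
LlBbTt gametes: LBT×1, LBt×1, LbT×1, Lbt×1, lBT×1, lBt×1, lbT×1, lbt×1
LlBBTT×LlBbTt grid (8·8=64): LLBBTT=4 LLBBTt=4 LLBbTT=4 LLBbTt=4 LlBBTT=8 LlBBTt=8 LlBbTT=8 LlBbTt=8 llBBTT=4 llBBTt=4 llBbTT=4 llBbTt=4
llBBTT hits 4/64; gcd=4; 4÷4/64÷4 = 1/16

P(llBBTT) = 1/16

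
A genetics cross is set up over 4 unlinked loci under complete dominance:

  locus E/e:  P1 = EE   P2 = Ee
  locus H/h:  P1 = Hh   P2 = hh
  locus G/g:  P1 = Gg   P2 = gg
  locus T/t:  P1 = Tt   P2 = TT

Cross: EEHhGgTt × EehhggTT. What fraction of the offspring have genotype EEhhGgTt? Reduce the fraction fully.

EEHhGgTt gametes: EHGT×2, EHGt×2, EHgT×2, EHgt×2, EhGT×2, EhGt×2, EhgT×2, Ehgt×2
EehhggTT gametes: EhgT×8, ehgT×8
EEHhGgTt×EehhggTT grid (16·16=256): EEHhGgTT=16 EEHhGgTt=16 EEHhggTT=16 EEHhggTt=16 EEhhGgTT=16 EEhhGgTt=16 EEhhggTT=16 EEhhggTt=16 EeHhGgTT=16 EeHhGgTt=16 EeHhggTT=16 EeHhggTt=16 EehhGgTT=16 EehhGgTt=16 EehhggTT=16 EehhggTt=16
EEhhGgTt hits 16/256; gcd=16; 16÷16/256÷16 = 1/16

P(EEhhGgTt) = 1/16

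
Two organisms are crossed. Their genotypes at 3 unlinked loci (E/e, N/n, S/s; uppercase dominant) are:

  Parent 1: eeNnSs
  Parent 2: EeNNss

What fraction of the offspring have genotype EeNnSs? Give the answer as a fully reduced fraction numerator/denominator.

eeNnSs gametes: eNS×2, eNs×2, enS×2, ens×2
EeNNss gametes: ENs×4, eNs×4
eeNnSs×EeNNss grid (8·8=64): EeNNSs=8 EeNNss=8 EeNnSs=8 EeNnss=8 eeNNSs=8 eeNNss=8 eeNnSs=8 eeNnss=8
EeNnSs hits 8/64; gcd=8; 8÷8/64÷8 = 1/8

P(EeNnSs) = 1/8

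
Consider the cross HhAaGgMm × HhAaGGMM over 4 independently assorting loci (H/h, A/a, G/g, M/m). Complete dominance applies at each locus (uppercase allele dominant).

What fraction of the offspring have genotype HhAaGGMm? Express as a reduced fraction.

P(HhAaGGMm) = 1/16

HhAaGgMm gametes: HAGM×1, HAGm×1, HAgM×1, HAgm×1, HaGM×1, HaGm×1, HagM×1, Hagm×1, hAGM×1, hAGm×1, hAgM×1, hAgm×1, haGM×1, haGm×1, hagM×1, hagm×1
HhAaGGMM gametes: HAGM×4, HaGM×4, hAGM×4, haGM×4
HhAaGgMm×HhAaGGMM grid (16·16=256): HHAAGGMM=4 HHAAGGMm=4 HHAAGgMM=4 HHAAGgMm=4 HHAaGGMM=8 HHAaGGMm=8 HHAaGgMM=8 HHAaGgMm=8 HHaaGGMM=4 HHaaGGMm=4 HHaaGgMM=4 HHaaGgMm=4 HhAAGGMM=8 HhAAGGMm=8 HhAAGgMM=8 HhAAGgMm=8 HhAaGGMM=16 HhAaGGMm=16 HhAaGgMM=16 HhAaGgMm=16 HhaaGGMM=8 HhaaGGMm=8 HhaaGgMM=8 HhaaGgMm=8 hhAAGGMM=4 hhAAGGMm=4 hhAAGgMM=4 hhAAGgMm=4 hhAaGGMM=8 hhAaGGMm=8 hhAaGgMM=8 hhAaGgMm=8 hhaaGGMM=4 hhaaGGMm=4 hhaaGgMM=4 hhaaGgMm=4
HhAaGGMm hits 16/256; gcd=16; 16÷16/256÷16 = 1/16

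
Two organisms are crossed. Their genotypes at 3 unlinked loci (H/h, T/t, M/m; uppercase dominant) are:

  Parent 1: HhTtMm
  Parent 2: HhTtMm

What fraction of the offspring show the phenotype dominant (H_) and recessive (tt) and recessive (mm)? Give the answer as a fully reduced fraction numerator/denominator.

HhTtMm gametes: HTM×1, HTm×1, HtM×1, Htm×1, hTM×1, hTm×1, htM×1, htm×1
HhTtMm gametes: HTM×1, HTm×1, HtM×1, Htm×1, hTM×1, hTm×1, htM×1, htm×1
HhTtMm×HhTtMm grid (8·8=64): HHTTMM=1 HHTTMm=2 HHTTmm=1 HHTtMM=2 HHTtMm=4 HHTtmm=2 HHttMM=1 HHttMm=2 HHttmm=1 HhTTMM=2 HhTTMm=4 HhTTmm=2 HhTtMM=4 HhTtMm=8 HhTtmm=4 HhttMM=2 HhttMm=4 Hhttmm=2 hhTTMM=1 hhTTMm=2 hhTTmm=1 hhTtMM=2 hhTtMm=4 hhTtmm=2 hhttMM=1 hhttMm=2 hhttmm=1
H_ tt mm hits 3/64; gcd=1; 3÷1/64÷1 = 3/64

P(H_ tt mm) = 3/64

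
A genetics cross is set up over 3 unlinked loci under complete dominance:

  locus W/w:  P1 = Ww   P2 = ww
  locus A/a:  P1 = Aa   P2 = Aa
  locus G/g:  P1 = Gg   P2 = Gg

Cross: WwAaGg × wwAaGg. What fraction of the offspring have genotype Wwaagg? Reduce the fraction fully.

P(Wwaagg) = 1/32

WwAaGg gametes: WAG×1, WAg×1, WaG×1, Wag×1, wAG×1, wAg×1, waG×1, wag×1
wwAaGg gametes: wAG×2, wAg×2, waG×2, wag×2
WwAaGg×wwAaGg grid (8·8=64): WwAAGG=2 WwAAGg=4 WwAAgg=2 WwAaGG=4 WwAaGg=8 WwAagg=4 WwaaGG=2 WwaaGg=4 Wwaagg=2 wwAAGG=2 wwAAGg=4 wwAAgg=2 wwAaGG=4 wwAaGg=8 wwAagg=4 wwaaGG=2 wwaaGg=4 wwaagg=2
Wwaagg hits 2/64; gcd=2; 2÷2/64÷2 = 1/32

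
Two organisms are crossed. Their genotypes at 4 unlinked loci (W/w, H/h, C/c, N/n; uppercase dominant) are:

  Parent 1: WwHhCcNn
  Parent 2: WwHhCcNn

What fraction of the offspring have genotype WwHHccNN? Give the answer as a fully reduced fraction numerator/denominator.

WwHhCcNn gametes: WHCN×1, WHCn×1, WHcN×1, WHcn×1, WhCN×1, WhCn×1, WhcN×1, Whcn×1, wHCN×1, wHCn×1, wHcN×1, wHcn×1, whCN×1, whCn×1, whcN×1, whcn×1
WwHhCcNn gametes: WHCN×1, WHCn×1, WHcN×1, WHcn×1, WhCN×1, WhCn×1, WhcN×1, Whcn×1, wHCN×1, wHCn×1, wHcN×1, wHcn×1, whCN×1, whCn×1, whcN×1, whcn×1
WwHhCcNn×WwHhCcNn grid (16·16=256): WWHHCCNN=1 WWHHCCNn=2 WWHHCCnn=1 WWHHCcNN=2 WWHHCcNn=4 WWHHCcnn=2 WWHHccNN=1 WWHHccNn=2 WWHHccnn=1 WWHhCCNN=2 WWHhCCNn=4 WWHhCCnn=2 WWHhCcNN=4 WWHhCcNn=8 WWHhCcnn=4 WWHhccNN=2 WWHhccNn=4 WWHhccnn=2 WWhhCCNN=1 WWhhCCNn=2 WWhhCCnn=1 WWhhCcNN=2 WWhhCcNn=4 WWhhCcnn=2 WWhhccNN=1 WWhhccNn=2 WWhhccnn=1 WwHHCCNN=2 WwHHCCNn=4 WwHHCCnn=2 WwHHCcNN=4 WwHHCcNn=8 WwHHCcnn=4 WwHHccNN=2 WwHHccNn=4 WwHHccnn=2 WwHhCCNN=4 WwHhCCNn=8 WwHhCCnn=4 WwHhCcNN=8 WwHhCcNn=16 WwHhCcnn=8 WwHhccNN=4 WwHhccNn=8 WwHhccnn=4 WwhhCCNN=2 WwhhCCNn=4 WwhhCCnn=2 WwhhCcNN=4 WwhhCcNn=8 WwhhCcnn=4 WwhhccNN=2 WwhhccNn=4 Wwhhccnn=2 wwHHCCNN=1 wwHHCCNn=2 wwHHCCnn=1 wwHHCcNN=2 wwHHCcNn=4 wwHHCcnn=2 wwHHccNN=1 wwHHccNn=2 wwHHccnn=1 wwHhCCNN=2 wwHhCCNn=4 wwHhCCnn=2 wwHhCcNN=4 wwHhCcNn=8 wwHhCcnn=4 wwHhccNN=2 wwHhccNn=4 wwHhccnn=2 wwhhCCNN=1 wwhhCCNn=2 wwhhCCnn=1 wwhhCcNN=2 wwhhCcNn=4 wwhhCcnn=2 wwhhccNN=1 wwhhccNn=2 wwhhccnn=1
WwHHccNN hits 2/256; gcd=2; 2÷2/256÷2 = 1/128

P(WwHHccNN) = 1/128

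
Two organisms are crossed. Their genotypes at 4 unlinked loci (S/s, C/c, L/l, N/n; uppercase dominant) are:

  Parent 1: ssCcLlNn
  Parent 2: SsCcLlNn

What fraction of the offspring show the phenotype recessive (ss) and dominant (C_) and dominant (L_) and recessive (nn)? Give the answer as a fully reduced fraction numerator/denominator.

ssCcLlNn gametes: sCLN×2, sCLn×2, sClN×2, sCln×2, scLN×2, scLn×2, sclN×2, scln×2
SsCcLlNn gametes: SCLN×1, SCLn×1, SClN×1, SCln×1, ScLN×1, ScLn×1, SclN×1, Scln×1, sCLN×1, sCLn×1, sClN×1, sCln×1, scLN×1, scLn×1, sclN×1, scln×1
ssCcLlNn×SsCcLlNn grid (16·16=256): SsCCLLNN=2 SsCCLLNn=4 SsCCLLnn=2 SsCCLlNN=4 SsCCLlNn=8 SsCCLlnn=4 SsCCllNN=2 SsCCllNn=4 SsCCllnn=2 SsCcLLNN=4 SsCcLLNn=8 SsCcLLnn=4 SsCcLlNN=8 SsCcLlNn=16 SsCcLlnn=8 SsCcllNN=4 SsCcllNn=8 SsCcllnn=4 SsccLLNN=2 SsccLLNn=4 SsccLLnn=2 SsccLlNN=4 SsccLlNn=8 SsccLlnn=4 SsccllNN=2 SsccllNn=4 Ssccllnn=2 ssCCLLNN=2 ssCCLLNn=4 ssCCLLnn=2 ssCCLlNN=4 ssCCLlNn=8 ssCCLlnn=4 ssCCllNN=2 ssCCllNn=4 ssCCllnn=2 ssCcLLNN=4 ssCcLLNn=8 ssCcLLnn=4 ssCcLlNN=8 ssCcLlNn=16 ssCcLlnn=8 ssCcllNN=4 ssCcllNn=8 ssCcllnn=4 ssccLLNN=2 ssccLLNn=4 ssccLLnn=2 ssccLlNN=4 ssccLlNn=8 ssccLlnn=4 ssccllNN=2 ssccllNn=4 ssccllnn=2
ss C_ L_ nn hits 18/256; gcd=2; 18÷2/256÷2 = 9/128

P(ss C_ L_ nn) = 9/128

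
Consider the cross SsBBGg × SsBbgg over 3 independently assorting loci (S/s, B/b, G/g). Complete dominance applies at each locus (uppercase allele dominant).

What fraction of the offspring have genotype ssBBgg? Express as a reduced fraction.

P(ssBBgg) = 1/16

SsBBGg gametes: SBG×2, SBg×2, sBG×2, sBg×2
SsBbgg gametes: SBg×2, Sbg×2, sBg×2, sbg×2
SsBBGg×SsBbgg grid (8·8=64): SSBBGg=4 SSBBgg=4 SSBbGg=4 SSBbgg=4 SsBBGg=8 SsBBgg=8 SsBbGg=8 SsBbgg=8 ssBBGg=4 ssBBgg=4 ssBbGg=4 ssBbgg=4
ssBBgg hits 4/64; gcd=4; 4÷4/64÷4 = 1/16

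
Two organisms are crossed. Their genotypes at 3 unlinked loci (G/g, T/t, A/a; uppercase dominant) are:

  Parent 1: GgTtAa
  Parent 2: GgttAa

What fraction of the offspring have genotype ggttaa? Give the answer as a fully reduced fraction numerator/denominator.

P(ggttaa) = 1/32

GgTtAa gametes: GTA×1, GTa×1, GtA×1, Gta×1, gTA×1, gTa×1, gtA×1, gta×1
GgttAa gametes: GtA×2, Gta×2, gtA×2, gta×2
GgTtAa×GgttAa grid (8·8=64): GGTtAA=2 GGTtAa=4 GGTtaa=2 GGttAA=2 GGttAa=4 GGttaa=2 GgTtAA=4 GgTtAa=8 GgTtaa=4 GgttAA=4 GgttAa=8 Ggttaa=4 ggTtAA=2 ggTtAa=4 ggTtaa=2 ggttAA=2 ggttAa=4 ggttaa=2
ggttaa hits 2/64; gcd=2; 2÷2/64÷2 = 1/32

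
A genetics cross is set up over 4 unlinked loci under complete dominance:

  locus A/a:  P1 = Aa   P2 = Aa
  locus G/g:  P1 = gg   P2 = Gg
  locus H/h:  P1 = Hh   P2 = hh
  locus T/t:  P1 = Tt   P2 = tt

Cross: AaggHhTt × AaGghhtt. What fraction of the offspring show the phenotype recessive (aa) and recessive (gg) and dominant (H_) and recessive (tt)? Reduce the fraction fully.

P(aa gg H_ tt) = 1/32

AaggHhTt gametes: AgHT×2, AgHt×2, AghT×2, Aght×2, agHT×2, agHt×2, aghT×2, aght×2
AaGghhtt gametes: AGht×4, Aght×4, aGht×4, aght×4
AaggHhTt×AaGghhtt grid (16·16=256): AAGgHhTt=8 AAGgHhtt=8 AAGghhTt=8 AAGghhtt=8 AAggHhTt=8 AAggHhtt=8 AAgghhTt=8 AAgghhtt=8 AaGgHhTt=16 AaGgHhtt=16 AaGghhTt=16 AaGghhtt=16 AaggHhTt=16 AaggHhtt=16 AagghhTt=16 Aagghhtt=16 aaGgHhTt=8 aaGgHhtt=8 aaGghhTt=8 aaGghhtt=8 aaggHhTt=8 aaggHhtt=8 aagghhTt=8 aagghhtt=8
aa gg H_ tt hits 8/256; gcd=8; 8÷8/256÷8 = 1/32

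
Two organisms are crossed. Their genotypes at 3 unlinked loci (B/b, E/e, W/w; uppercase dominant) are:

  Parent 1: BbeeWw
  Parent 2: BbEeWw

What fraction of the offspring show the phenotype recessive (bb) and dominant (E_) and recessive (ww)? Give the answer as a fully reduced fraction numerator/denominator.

P(bb E_ ww) = 1/32

BbeeWw gametes: BeW×2, Bew×2, beW×2, bew×2
BbEeWw gametes: BEW×1, BEw×1, BeW×1, Bew×1, bEW×1, bEw×1, beW×1, bew×1
BbeeWw×BbEeWw grid (8·8=64): BBEeWW=2 BBEeWw=4 BBEeww=2 BBeeWW=2 BBeeWw=4 BBeeww=2 BbEeWW=4 BbEeWw=8 BbEeww=4 BbeeWW=4 BbeeWw=8 Bbeeww=4 bbEeWW=2 bbEeWw=4 bbEeww=2 bbeeWW=2 bbeeWw=4 bbeeww=2
bb E_ ww hits 2/64; gcd=2; 2÷2/64÷2 = 1/32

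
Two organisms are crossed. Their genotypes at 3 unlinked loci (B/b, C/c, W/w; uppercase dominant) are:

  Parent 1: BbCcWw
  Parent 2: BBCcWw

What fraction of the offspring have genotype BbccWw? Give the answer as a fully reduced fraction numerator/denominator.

BbCcWw gametes: BCW×1, BCw×1, BcW×1, Bcw×1, bCW×1, bCw×1, bcW×1, bcw×1
BBCcWw gametes: BCW×2, BCw×2, BcW×2, Bcw×2
BbCcWw×BBCcWw grid (8·8=64): BBCCWW=2 BBCCWw=4 BBCCww=2 BBCcWW=4 BBCcWw=8 BBCcww=4 BBccWW=2 BBccWw=4 BBccww=2 BbCCWW=2 BbCCWw=4 BbCCww=2 BbCcWW=4 BbCcWw=8 BbCcww=4 BbccWW=2 BbccWw=4 Bbccww=2
BbccWw hits 4/64; gcd=4; 4÷4/64÷4 = 1/16

P(BbccWw) = 1/16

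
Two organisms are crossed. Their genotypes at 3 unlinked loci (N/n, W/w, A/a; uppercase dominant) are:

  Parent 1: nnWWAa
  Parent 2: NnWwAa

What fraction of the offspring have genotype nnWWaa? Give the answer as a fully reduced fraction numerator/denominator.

P(nnWWaa) = 1/16

nnWWAa gametes: nWA×4, nWa×4
NnWwAa gametes: NWA×1, NWa×1, NwA×1, Nwa×1, nWA×1, nWa×1, nwA×1, nwa×1
nnWWAa×NnWwAa grid (8·8=64): NnWWAA=4 NnWWAa=8 NnWWaa=4 NnWwAA=4 NnWwAa=8 NnWwaa=4 nnWWAA=4 nnWWAa=8 nnWWaa=4 nnWwAA=4 nnWwAa=8 nnWwaa=4
nnWWaa hits 4/64; gcd=4; 4÷4/64÷4 = 1/16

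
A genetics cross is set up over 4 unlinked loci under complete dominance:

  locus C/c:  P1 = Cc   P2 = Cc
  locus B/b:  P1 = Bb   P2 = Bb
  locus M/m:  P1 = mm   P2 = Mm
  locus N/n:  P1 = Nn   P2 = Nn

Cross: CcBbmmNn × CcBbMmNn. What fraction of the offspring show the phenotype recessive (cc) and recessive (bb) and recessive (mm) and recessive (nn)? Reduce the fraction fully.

CcBbmmNn gametes: CBmN×2, CBmn×2, CbmN×2, Cbmn×2, cBmN×2, cBmn×2, cbmN×2, cbmn×2
CcBbMmNn gametes: CBMN×1, CBMn×1, CBmN×1, CBmn×1, CbMN×1, CbMn×1, CbmN×1, Cbmn×1, cBMN×1, cBMn×1, cBmN×1, cBmn×1, cbMN×1, cbMn×1, cbmN×1, cbmn×1
CcBbmmNn×CcBbMmNn grid (16·16=256): CCBBMmNN=2 CCBBMmNn=4 CCBBMmnn=2 CCBBmmNN=2 CCBBmmNn=4 CCBBmmnn=2 CCBbMmNN=4 CCBbMmNn=8 CCBbMmnn=4 CCBbmmNN=4 CCBbmmNn=8 CCBbmmnn=4 CCbbMmNN=2 CCbbMmNn=4 CCbbMmnn=2 CCbbmmNN=2 CCbbmmNn=4 CCbbmmnn=2 CcBBMmNN=4 CcBBMmNn=8 CcBBMmnn=4 CcBBmmNN=4 CcBBmmNn=8 CcBBmmnn=4 CcBbMmNN=8 CcBbMmNn=16 CcBbMmnn=8 CcBbmmNN=8 CcBbmmNn=16 CcBbmmnn=8 CcbbMmNN=4 CcbbMmNn=8 CcbbMmnn=4 CcbbmmNN=4 CcbbmmNn=8 Ccbbmmnn=4 ccBBMmNN=2 ccBBMmNn=4 ccBBMmnn=2 ccBBmmNN=2 ccBBmmNn=4 ccBBmmnn=2 ccBbMmNN=4 ccBbMmNn=8 ccBbMmnn=4 ccBbmmNN=4 ccBbmmNn=8 ccBbmmnn=4 ccbbMmNN=2 ccbbMmNn=4 ccbbMmnn=2 ccbbmmNN=2 ccbbmmNn=4 ccbbmmnn=2
cc bb mm nn hits 2/256; gcd=2; 2÷2/256÷2 = 1/128

P(cc bb mm nn) = 1/128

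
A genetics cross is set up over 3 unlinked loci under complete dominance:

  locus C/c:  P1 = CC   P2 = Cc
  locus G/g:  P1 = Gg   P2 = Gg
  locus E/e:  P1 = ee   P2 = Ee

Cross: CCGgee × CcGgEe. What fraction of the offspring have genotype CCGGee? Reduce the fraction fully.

P(CCGGee) = 1/16

CCGgee gametes: CGe×4, Cge×4
CcGgEe gametes: CGE×1, CGe×1, CgE×1, Cge×1, cGE×1, cGe×1, cgE×1, cge×1
CCGgee×CcGgEe grid (8·8=64): CCGGEe=4 CCGGee=4 CCGgEe=8 CCGgee=8 CCggEe=4 CCggee=4 CcGGEe=4 CcGGee=4 CcGgEe=8 CcGgee=8 CcggEe=4 Ccggee=4
CCGGee hits 4/64; gcd=4; 4÷4/64÷4 = 1/16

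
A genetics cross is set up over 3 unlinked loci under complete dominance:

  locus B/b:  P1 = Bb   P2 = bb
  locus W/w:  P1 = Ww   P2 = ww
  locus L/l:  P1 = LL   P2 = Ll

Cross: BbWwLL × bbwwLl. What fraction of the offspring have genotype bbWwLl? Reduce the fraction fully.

P(bbWwLl) = 1/8

BbWwLL gametes: BWL×2, BwL×2, bWL×2, bwL×2
bbwwLl gametes: bwL×4, bwl×4
BbWwLL×bbwwLl grid (8·8=64): BbWwLL=8 BbWwLl=8 BbwwLL=8 BbwwLl=8 bbWwLL=8 bbWwLl=8 bbwwLL=8 bbwwLl=8
bbWwLl hits 8/64; gcd=8; 8÷8/64÷8 = 1/8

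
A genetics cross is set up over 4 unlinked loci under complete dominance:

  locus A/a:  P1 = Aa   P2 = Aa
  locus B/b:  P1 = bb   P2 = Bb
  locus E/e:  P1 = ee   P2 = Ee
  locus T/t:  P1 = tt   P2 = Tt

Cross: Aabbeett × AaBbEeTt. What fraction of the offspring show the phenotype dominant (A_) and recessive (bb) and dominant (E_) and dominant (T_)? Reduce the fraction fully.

Aabbeett gametes: Abet×8, abet×8
AaBbEeTt gametes: ABET×1, ABEt×1, ABeT×1, ABet×1, AbET×1, AbEt×1, AbeT×1, Abet×1, aBET×1, aBEt×1, aBeT×1, aBet×1, abET×1, abEt×1, abeT×1, abet×1
Aabbeett×AaBbEeTt grid (16·16=256): AABbEeTt=8 AABbEett=8 AABbeeTt=8 AABbeett=8 AAbbEeTt=8 AAbbEett=8 AAbbeeTt=8 AAbbeett=8 AaBbEeTt=16 AaBbEett=16 AaBbeeTt=16 AaBbeett=16 AabbEeTt=16 AabbEett=16 AabbeeTt=16 Aabbeett=16 aaBbEeTt=8 aaBbEett=8 aaBbeeTt=8 aaBbeett=8 aabbEeTt=8 aabbEett=8 aabbeeTt=8 aabbeett=8
A_ bb E_ T_ hits 24/256; gcd=8; 24÷8/256÷8 = 3/32

P(A_ bb E_ T_) = 3/32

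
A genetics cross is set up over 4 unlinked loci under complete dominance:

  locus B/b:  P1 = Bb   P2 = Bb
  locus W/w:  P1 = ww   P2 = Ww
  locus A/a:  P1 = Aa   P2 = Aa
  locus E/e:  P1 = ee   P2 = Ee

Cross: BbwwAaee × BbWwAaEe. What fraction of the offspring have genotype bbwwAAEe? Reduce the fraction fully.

P(bbwwAAEe) = 1/64

BbwwAaee gametes: BwAe×4, Bwae×4, bwAe×4, bwae×4
BbWwAaEe gametes: BWAE×1, BWAe×1, BWaE×1, BWae×1, BwAE×1, BwAe×1, BwaE×1, Bwae×1, bWAE×1, bWAe×1, bWaE×1, bWae×1, bwAE×1, bwAe×1, bwaE×1, bwae×1
BbwwAaee×BbWwAaEe grid (16·16=256): BBWwAAEe=4 BBWwAAee=4 BBWwAaEe=8 BBWwAaee=8 BBWwaaEe=4 BBWwaaee=4 BBwwAAEe=4 BBwwAAee=4 BBwwAaEe=8 BBwwAaee=8 BBwwaaEe=4 BBwwaaee=4 BbWwAAEe=8 BbWwAAee=8 BbWwAaEe=16 BbWwAaee=16 BbWwaaEe=8 BbWwaaee=8 BbwwAAEe=8 BbwwAAee=8 BbwwAaEe=16 BbwwAaee=16 BbwwaaEe=8 Bbwwaaee=8 bbWwAAEe=4 bbWwAAee=4 bbWwAaEe=8 bbWwAaee=8 bbWwaaEe=4 bbWwaaee=4 bbwwAAEe=4 bbwwAAee=4 bbwwAaEe=8 bbwwAaee=8 bbwwaaEe=4 bbwwaaee=4
bbwwAAEe hits 4/256; gcd=4; 4÷4/256÷4 = 1/64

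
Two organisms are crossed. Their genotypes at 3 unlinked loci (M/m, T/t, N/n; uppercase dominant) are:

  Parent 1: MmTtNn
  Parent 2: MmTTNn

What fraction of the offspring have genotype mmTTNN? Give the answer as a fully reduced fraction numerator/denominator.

P(mmTTNN) = 1/32

MmTtNn gametes: MTN×1, MTn×1, MtN×1, Mtn×1, mTN×1, mTn×1, mtN×1, mtn×1
MmTTNn gametes: MTN×2, MTn×2, mTN×2, mTn×2
MmTtNn×MmTTNn grid (8·8=64): MMTTNN=2 MMTTNn=4 MMTTnn=2 MMTtNN=2 MMTtNn=4 MMTtnn=2 MmTTNN=4 MmTTNn=8 MmTTnn=4 MmTtNN=4 MmTtNn=8 MmTtnn=4 mmTTNN=2 mmTTNn=4 mmTTnn=2 mmTtNN=2 mmTtNn=4 mmTtnn=2
mmTTNN hits 2/64; gcd=2; 2÷2/64÷2 = 1/32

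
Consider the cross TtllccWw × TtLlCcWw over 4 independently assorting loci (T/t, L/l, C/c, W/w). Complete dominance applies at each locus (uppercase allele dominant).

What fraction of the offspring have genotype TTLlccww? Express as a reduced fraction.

P(TTLlccww) = 1/64

TtllccWw gametes: TlcW×4, Tlcw×4, tlcW×4, tlcw×4
TtLlCcWw gametes: TLCW×1, TLCw×1, TLcW×1, TLcw×1, TlCW×1, TlCw×1, TlcW×1, Tlcw×1, tLCW×1, tLCw×1, tLcW×1, tLcw×1, tlCW×1, tlCw×1, tlcW×1, tlcw×1
TtllccWw×TtLlCcWw grid (16·16=256): TTLlCcWW=4 TTLlCcWw=8 TTLlCcww=4 TTLlccWW=4 TTLlccWw=8 TTLlccww=4 TTllCcWW=4 TTllCcWw=8 TTllCcww=4 TTllccWW=4 TTllccWw=8 TTllccww=4 TtLlCcWW=8 TtLlCcWw=16 TtLlCcww=8 TtLlccWW=8 TtLlccWw=16 TtLlccww=8 TtllCcWW=8 TtllCcWw=16 TtllCcww=8 TtllccWW=8 TtllccWw=16 Ttllccww=8 ttLlCcWW=4 ttLlCcWw=8 ttLlCcww=4 ttLlccWW=4 ttLlccWw=8 ttLlccww=4 ttllCcWW=4 ttllCcWw=8 ttllCcww=4 ttllccWW=4 ttllccWw=8 ttllccww=4
TTLlccww hits 4/256; gcd=4; 4÷4/256÷4 = 1/64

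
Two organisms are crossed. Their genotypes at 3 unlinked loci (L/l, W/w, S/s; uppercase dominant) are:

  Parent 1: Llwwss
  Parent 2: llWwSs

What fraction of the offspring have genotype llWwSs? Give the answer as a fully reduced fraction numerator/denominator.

Llwwss gametes: Lws×4, lws×4
llWwSs gametes: lWS×2, lWs×2, lwS×2, lws×2
Llwwss×llWwSs grid (8·8=64): LlWwSs=8 LlWwss=8 LlwwSs=8 Llwwss=8 llWwSs=8 llWwss=8 llwwSs=8 llwwss=8
llWwSs hits 8/64; gcd=8; 8÷8/64÷8 = 1/8

P(llWwSs) = 1/8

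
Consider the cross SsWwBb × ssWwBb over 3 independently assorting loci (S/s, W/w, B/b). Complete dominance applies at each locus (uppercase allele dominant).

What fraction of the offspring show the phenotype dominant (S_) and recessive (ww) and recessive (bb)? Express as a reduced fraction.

P(S_ ww bb) = 1/32

SsWwBb gametes: SWB×1, SWb×1, SwB×1, Swb×1, sWB×1, sWb×1, swB×1, swb×1
ssWwBb gametes: sWB×2, sWb×2, swB×2, swb×2
SsWwBb×ssWwBb grid (8·8=64): SsWWBB=2 SsWWBb=4 SsWWbb=2 SsWwBB=4 SsWwBb=8 SsWwbb=4 SswwBB=2 SswwBb=4 Sswwbb=2 ssWWBB=2 ssWWBb=4 ssWWbb=2 ssWwBB=4 ssWwBb=8 ssWwbb=4 sswwBB=2 sswwBb=4 sswwbb=2
S_ ww bb hits 2/64; gcd=2; 2÷2/64÷2 = 1/32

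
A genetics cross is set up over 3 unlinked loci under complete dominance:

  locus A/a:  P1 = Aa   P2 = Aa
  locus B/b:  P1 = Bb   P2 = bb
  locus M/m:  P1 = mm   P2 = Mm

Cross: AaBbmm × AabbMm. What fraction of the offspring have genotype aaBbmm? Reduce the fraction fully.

P(aaBbmm) = 1/16

AaBbmm gametes: ABm×2, Abm×2, aBm×2, abm×2
AabbMm gametes: AbM×2, Abm×2, abM×2, abm×2
AaBbmm×AabbMm grid (8·8=64): AABbMm=4 AABbmm=4 AAbbMm=4 AAbbmm=4 AaBbMm=8 AaBbmm=8 AabbMm=8 Aabbmm=8 aaBbMm=4 aaBbmm=4 aabbMm=4 aabbmm=4
aaBbmm hits 4/64; gcd=4; 4÷4/64÷4 = 1/16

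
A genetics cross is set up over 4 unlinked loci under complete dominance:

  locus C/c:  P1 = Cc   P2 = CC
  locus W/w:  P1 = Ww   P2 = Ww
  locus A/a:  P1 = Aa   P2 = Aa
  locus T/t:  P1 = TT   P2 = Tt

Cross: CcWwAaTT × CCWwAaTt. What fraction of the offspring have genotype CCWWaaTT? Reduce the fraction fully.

P(CCWWaaTT) = 1/64

CcWwAaTT gametes: CWAT×2, CWaT×2, CwAT×2, CwaT×2, cWAT×2, cWaT×2, cwAT×2, cwaT×2
CCWwAaTt gametes: CWAT×2, CWAt×2, CWaT×2, CWat×2, CwAT×2, CwAt×2, CwaT×2, Cwat×2
CcWwAaTT×CCWwAaTt grid (16·16=256): CCWWAATT=4 CCWWAATt=4 CCWWAaTT=8 CCWWAaTt=8 CCWWaaTT=4 CCWWaaTt=4 CCWwAATT=8 CCWwAATt=8 CCWwAaTT=16 CCWwAaTt=16 CCWwaaTT=8 CCWwaaTt=8 CCwwAATT=4 CCwwAATt=4 CCwwAaTT=8 CCwwAaTt=8 CCwwaaTT=4 CCwwaaTt=4 CcWWAATT=4 CcWWAATt=4 CcWWAaTT=8 CcWWAaTt=8 CcWWaaTT=4 CcWWaaTt=4 CcWwAATT=8 CcWwAATt=8 CcWwAaTT=16 CcWwAaTt=16 CcWwaaTT=8 CcWwaaTt=8 CcwwAATT=4 CcwwAATt=4 CcwwAaTT=8 CcwwAaTt=8 CcwwaaTT=4 CcwwaaTt=4
CCWWaaTT hits 4/256; gcd=4; 4÷4/256÷4 = 1/64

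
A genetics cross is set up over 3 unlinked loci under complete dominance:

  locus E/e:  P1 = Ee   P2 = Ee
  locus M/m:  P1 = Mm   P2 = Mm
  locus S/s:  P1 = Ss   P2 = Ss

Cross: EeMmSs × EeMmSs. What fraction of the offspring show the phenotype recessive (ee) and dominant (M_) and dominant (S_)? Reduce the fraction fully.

EeMmSs gametes: EMS×1, EMs×1, EmS×1, Ems×1, eMS×1, eMs×1, emS×1, ems×1
EeMmSs gametes: EMS×1, EMs×1, EmS×1, Ems×1, eMS×1, eMs×1, emS×1, ems×1
EeMmSs×EeMmSs grid (8·8=64): EEMMSS=1 EEMMSs=2 EEMMss=1 EEMmSS=2 EEMmSs=4 EEMmss=2 EEmmSS=1 EEmmSs=2 EEmmss=1 EeMMSS=2 EeMMSs=4 EeMMss=2 EeMmSS=4 EeMmSs=8 EeMmss=4 EemmSS=2 EemmSs=4 Eemmss=2 eeMMSS=1 eeMMSs=2 eeMMss=1 eeMmSS=2 eeMmSs=4 eeMmss=2 eemmSS=1 eemmSs=2 eemmss=1
ee M_ S_ hits 9/64; gcd=1; 9÷1/64÷1 = 9/64

P(ee M_ S_) = 9/64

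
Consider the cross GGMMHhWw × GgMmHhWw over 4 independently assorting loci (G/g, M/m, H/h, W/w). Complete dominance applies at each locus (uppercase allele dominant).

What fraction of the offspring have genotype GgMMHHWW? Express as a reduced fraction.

GGMMHhWw gametes: GMHW×4, GMHw×4, GMhW×4, GMhw×4
GgMmHhWw gametes: GMHW×1, GMHw×1, GMhW×1, GMhw×1, GmHW×1, GmHw×1, GmhW×1, Gmhw×1, gMHW×1, gMHw×1, gMhW×1, gMhw×1, gmHW×1, gmHw×1, gmhW×1, gmhw×1
GGMMHhWw×GgMmHhWw grid (16·16=256): GGMMHHWW=4 GGMMHHWw=8 GGMMHHww=4 GGMMHhWW=8 GGMMHhWw=16 GGMMHhww=8 GGMMhhWW=4 GGMMhhWw=8 GGMMhhww=4 GGMmHHWW=4 GGMmHHWw=8 GGMmHHww=4 GGMmHhWW=8 GGMmHhWw=16 GGMmHhww=8 GGMmhhWW=4 GGMmhhWw=8 GGMmhhww=4 GgMMHHWW=4 GgMMHHWw=8 GgMMHHww=4 GgMMHhWW=8 GgMMHhWw=16 GgMMHhww=8 GgMMhhWW=4 GgMMhhWw=8 GgMMhhww=4 GgMmHHWW=4 GgMmHHWw=8 GgMmHHww=4 GgMmHhWW=8 GgMmHhWw=16 GgMmHhww=8 GgMmhhWW=4 GgMmhhWw=8 GgMmhhww=4
GgMMHHWW hits 4/256; gcd=4; 4÷4/256÷4 = 1/64

P(GgMMHHWW) = 1/64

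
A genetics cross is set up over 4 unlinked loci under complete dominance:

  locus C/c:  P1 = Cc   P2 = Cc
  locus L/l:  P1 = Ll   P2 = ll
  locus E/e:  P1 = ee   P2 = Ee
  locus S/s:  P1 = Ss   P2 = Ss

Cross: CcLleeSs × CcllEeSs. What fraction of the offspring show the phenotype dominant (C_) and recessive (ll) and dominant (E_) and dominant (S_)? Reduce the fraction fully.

P(C_ ll E_ S_) = 9/64

CcLleeSs gametes: CLeS×2, CLes×2, CleS×2, Cles×2, cLeS×2, cLes×2, cleS×2, cles×2
CcllEeSs gametes: ClES×2, ClEs×2, CleS×2, Cles×2, clES×2, clEs×2, cleS×2, cles×2
CcLleeSs×CcllEeSs grid (16·16=256): CCLlEeSS=4 CCLlEeSs=8 CCLlEess=4 CCLleeSS=4 CCLleeSs=8 CCLleess=4 CCllEeSS=4 CCllEeSs=8 CCllEess=4 CClleeSS=4 CClleeSs=8 CClleess=4 CcLlEeSS=8 CcLlEeSs=16 CcLlEess=8 CcLleeSS=8 CcLleeSs=16 CcLleess=8 CcllEeSS=8 CcllEeSs=16 CcllEess=8 CclleeSS=8 CclleeSs=16 Cclleess=8 ccLlEeSS=4 ccLlEeSs=8 ccLlEess=4 ccLleeSS=4 ccLleeSs=8 ccLleess=4 ccllEeSS=4 ccllEeSs=8 ccllEess=4 cclleeSS=4 cclleeSs=8 cclleess=4
C_ ll E_ S_ hits 36/256; gcd=4; 36÷4/256÷4 = 9/64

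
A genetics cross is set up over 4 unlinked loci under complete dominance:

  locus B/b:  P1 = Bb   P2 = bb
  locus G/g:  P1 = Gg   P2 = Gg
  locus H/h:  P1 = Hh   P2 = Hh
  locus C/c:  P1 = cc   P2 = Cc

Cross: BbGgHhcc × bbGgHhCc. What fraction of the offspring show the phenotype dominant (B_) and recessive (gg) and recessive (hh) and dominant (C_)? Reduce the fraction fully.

P(B_ gg hh C_) = 1/64

BbGgHhcc gametes: BGHc×2, BGhc×2, BgHc×2, Bghc×2, bGHc×2, bGhc×2, bgHc×2, bghc×2
bbGgHhCc gametes: bGHC×2, bGHc×2, bGhC×2, bGhc×2, bgHC×2, bgHc×2, bghC×2, bghc×2
BbGgHhcc×bbGgHhCc grid (16·16=256): BbGGHHCc=4 BbGGHHcc=4 BbGGHhCc=8 BbGGHhcc=8 BbGGhhCc=4 BbGGhhcc=4 BbGgHHCc=8 BbGgHHcc=8 BbGgHhCc=16 BbGgHhcc=16 BbGghhCc=8 BbGghhcc=8 BbggHHCc=4 BbggHHcc=4 BbggHhCc=8 BbggHhcc=8 BbgghhCc=4 Bbgghhcc=4 bbGGHHCc=4 bbGGHHcc=4 bbGGHhCc=8 bbGGHhcc=8 bbGGhhCc=4 bbGGhhcc=4 bbGgHHCc=8 bbGgHHcc=8 bbGgHhCc=16 bbGgHhcc=16 bbGghhCc=8 bbGghhcc=8 bbggHHCc=4 bbggHHcc=4 bbggHhCc=8 bbggHhcc=8 bbgghhCc=4 bbgghhcc=4
B_ gg hh C_ hits 4/256; gcd=4; 4÷4/256÷4 = 1/64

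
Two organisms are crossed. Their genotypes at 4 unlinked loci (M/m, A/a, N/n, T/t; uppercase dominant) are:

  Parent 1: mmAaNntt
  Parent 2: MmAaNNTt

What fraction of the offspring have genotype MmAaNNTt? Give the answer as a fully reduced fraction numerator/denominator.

P(MmAaNNTt) = 1/16

mmAaNntt gametes: mANt×4, mAnt×4, maNt×4, mant×4
MmAaNNTt gametes: MANT×2, MANt×2, MaNT×2, MaNt×2, mANT×2, mANt×2, maNT×2, maNt×2
mmAaNntt×MmAaNNTt grid (16·16=256): MmAANNTt=8 MmAANNtt=8 MmAANnTt=8 MmAANntt=8 MmAaNNTt=16 MmAaNNtt=16 MmAaNnTt=16 MmAaNntt=16 MmaaNNTt=8 MmaaNNtt=8 MmaaNnTt=8 MmaaNntt=8 mmAANNTt=8 mmAANNtt=8 mmAANnTt=8 mmAANntt=8 mmAaNNTt=16 mmAaNNtt=16 mmAaNnTt=16 mmAaNntt=16 mmaaNNTt=8 mmaaNNtt=8 mmaaNnTt=8 mmaaNntt=8
MmAaNNTt hits 16/256; gcd=16; 16÷16/256÷16 = 1/16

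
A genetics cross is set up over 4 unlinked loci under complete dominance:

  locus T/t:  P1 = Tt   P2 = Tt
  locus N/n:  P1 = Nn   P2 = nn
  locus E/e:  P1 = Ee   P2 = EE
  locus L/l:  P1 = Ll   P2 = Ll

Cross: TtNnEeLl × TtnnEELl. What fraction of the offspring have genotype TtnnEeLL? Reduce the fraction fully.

P(TtnnEeLL) = 1/32

TtNnEeLl gametes: TNEL×1, TNEl×1, TNeL×1, TNel×1, TnEL×1, TnEl×1, TneL×1, Tnel×1, tNEL×1, tNEl×1, tNeL×1, tNel×1, tnEL×1, tnEl×1, tneL×1, tnel×1
TtnnEELl gametes: TnEL×4, TnEl×4, tnEL×4, tnEl×4
TtNnEeLl×TtnnEELl grid (16·16=256): TTNnEELL=4 TTNnEELl=8 TTNnEEll=4 TTNnEeLL=4 TTNnEeLl=8 TTNnEell=4 TTnnEELL=4 TTnnEELl=8 TTnnEEll=4 TTnnEeLL=4 TTnnEeLl=8 TTnnEell=4 TtNnEELL=8 TtNnEELl=16 TtNnEEll=8 TtNnEeLL=8 TtNnEeLl=16 TtNnEell=8 TtnnEELL=8 TtnnEELl=16 TtnnEEll=8 TtnnEeLL=8 TtnnEeLl=16 TtnnEell=8 ttNnEELL=4 ttNnEELl=8 ttNnEEll=4 ttNnEeLL=4 ttNnEeLl=8 ttNnEell=4 ttnnEELL=4 ttnnEELl=8 ttnnEEll=4 ttnnEeLL=4 ttnnEeLl=8 ttnnEell=4
TtnnEeLL hits 8/256; gcd=8; 8÷8/256÷8 = 1/32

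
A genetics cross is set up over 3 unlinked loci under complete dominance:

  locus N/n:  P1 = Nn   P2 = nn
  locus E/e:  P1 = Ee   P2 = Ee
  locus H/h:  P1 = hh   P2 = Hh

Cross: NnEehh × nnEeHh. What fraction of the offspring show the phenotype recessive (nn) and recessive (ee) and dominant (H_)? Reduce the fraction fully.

NnEehh gametes: NEh×2, Neh×2, nEh×2, neh×2
nnEeHh gametes: nEH×2, nEh×2, neH×2, neh×2
NnEehh×nnEeHh grid (8·8=64): NnEEHh=4 NnEEhh=4 NnEeHh=8 NnEehh=8 NneeHh=4 Nneehh=4 nnEEHh=4 nnEEhh=4 nnEeHh=8 nnEehh=8 nneeHh=4 nneehh=4
nn ee H_ hits 4/64; gcd=4; 4÷4/64÷4 = 1/16

P(nn ee H_) = 1/16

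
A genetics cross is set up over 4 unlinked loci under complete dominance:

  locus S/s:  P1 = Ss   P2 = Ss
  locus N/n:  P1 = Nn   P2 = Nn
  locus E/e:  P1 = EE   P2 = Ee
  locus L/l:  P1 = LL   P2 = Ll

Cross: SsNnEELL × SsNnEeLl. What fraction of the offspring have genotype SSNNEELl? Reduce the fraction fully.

SsNnEELL gametes: SNEL×4, SnEL×4, sNEL×4, snEL×4
SsNnEeLl gametes: SNEL×1, SNEl×1, SNeL×1, SNel×1, SnEL×1, SnEl×1, SneL×1, Snel×1, sNEL×1, sNEl×1, sNeL×1, sNel×1, snEL×1, snEl×1, sneL×1, snel×1
SsNnEELL×SsNnEeLl grid (16·16=256): SSNNEELL=4 SSNNEELl=4 SSNNEeLL=4 SSNNEeLl=4 SSNnEELL=8 SSNnEELl=8 SSNnEeLL=8 SSNnEeLl=8 SSnnEELL=4 SSnnEELl=4 SSnnEeLL=4 SSnnEeLl=4 SsNNEELL=8 SsNNEELl=8 SsNNEeLL=8 SsNNEeLl=8 SsNnEELL=16 SsNnEELl=16 SsNnEeLL=16 SsNnEeLl=16 SsnnEELL=8 SsnnEELl=8 SsnnEeLL=8 SsnnEeLl=8 ssNNEELL=4 ssNNEELl=4 ssNNEeLL=4 ssNNEeLl=4 ssNnEELL=8 ssNnEELl=8 ssNnEeLL=8 ssNnEeLl=8 ssnnEELL=4 ssnnEELl=4 ssnnEeLL=4 ssnnEeLl=4
SSNNEELl hits 4/256; gcd=4; 4÷4/256÷4 = 1/64

P(SSNNEELl) = 1/64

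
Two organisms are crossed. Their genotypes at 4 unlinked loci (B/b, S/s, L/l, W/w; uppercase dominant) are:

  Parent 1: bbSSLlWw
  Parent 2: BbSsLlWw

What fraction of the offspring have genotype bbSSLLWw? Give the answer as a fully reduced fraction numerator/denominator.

bbSSLlWw gametes: bSLW×4, bSLw×4, bSlW×4, bSlw×4
BbSsLlWw gametes: BSLW×1, BSLw×1, BSlW×1, BSlw×1, BsLW×1, BsLw×1, BslW×1, Bslw×1, bSLW×1, bSLw×1, bSlW×1, bSlw×1, bsLW×1, bsLw×1, bslW×1, bslw×1
bbSSLlWw×BbSsLlWw grid (16·16=256): BbSSLLWW=4 BbSSLLWw=8 BbSSLLww=4 BbSSLlWW=8 BbSSLlWw=16 BbSSLlww=8 BbSSllWW=4 BbSSllWw=8 BbSSllww=4 BbSsLLWW=4 BbSsLLWw=8 BbSsLLww=4 BbSsLlWW=8 BbSsLlWw=16 BbSsLlww=8 BbSsllWW=4 BbSsllWw=8 BbSsllww=4 bbSSLLWW=4 bbSSLLWw=8 bbSSLLww=4 bbSSLlWW=8 bbSSLlWw=16 bbSSLlww=8 bbSSllWW=4 bbSSllWw=8 bbSSllww=4 bbSsLLWW=4 bbSsLLWw=8 bbSsLLww=4 bbSsLlWW=8 bbSsLlWw=16 bbSsLlww=8 bbSsllWW=4 bbSsllWw=8 bbSsllww=4
bbSSLLWw hits 8/256; gcd=8; 8÷8/256÷8 = 1/32

P(bbSSLLWw) = 1/32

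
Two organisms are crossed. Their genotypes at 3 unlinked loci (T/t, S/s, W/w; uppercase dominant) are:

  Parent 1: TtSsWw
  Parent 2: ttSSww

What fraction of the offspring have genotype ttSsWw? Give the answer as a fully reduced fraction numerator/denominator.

TtSsWw gametes: TSW×1, TSw×1, TsW×1, Tsw×1, tSW×1, tSw×1, tsW×1, tsw×1
ttSSww gametes: tSw×8
TtSsWw×ttSSww grid (8·8=64): TtSSWw=8 TtSSww=8 TtSsWw=8 TtSsww=8 ttSSWw=8 ttSSww=8 ttSsWw=8 ttSsww=8
ttSsWw hits 8/64; gcd=8; 8÷8/64÷8 = 1/8

P(ttSsWw) = 1/8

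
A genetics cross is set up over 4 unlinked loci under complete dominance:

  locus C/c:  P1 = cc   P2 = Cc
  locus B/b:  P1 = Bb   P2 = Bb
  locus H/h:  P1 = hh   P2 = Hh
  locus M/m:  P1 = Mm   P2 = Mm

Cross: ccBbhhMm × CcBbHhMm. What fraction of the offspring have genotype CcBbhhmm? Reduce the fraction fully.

P(CcBbhhmm) = 1/32

ccBbhhMm gametes: cBhM×4, cBhm×4, cbhM×4, cbhm×4
CcBbHhMm gametes: CBHM×1, CBHm×1, CBhM×1, CBhm×1, CbHM×1, CbHm×1, CbhM×1, Cbhm×1, cBHM×1, cBHm×1, cBhM×1, cBhm×1, cbHM×1, cbHm×1, cbhM×1, cbhm×1
ccBbhhMm×CcBbHhMm grid (16·16=256): CcBBHhMM=4 CcBBHhMm=8 CcBBHhmm=4 CcBBhhMM=4 CcBBhhMm=8 CcBBhhmm=4 CcBbHhMM=8 CcBbHhMm=16 CcBbHhmm=8 CcBbhhMM=8 CcBbhhMm=16 CcBbhhmm=8 CcbbHhMM=4 CcbbHhMm=8 CcbbHhmm=4 CcbbhhMM=4 CcbbhhMm=8 Ccbbhhmm=4 ccBBHhMM=4 ccBBHhMm=8 ccBBHhmm=4 ccBBhhMM=4 ccBBhhMm=8 ccBBhhmm=4 ccBbHhMM=8 ccBbHhMm=16 ccBbHhmm=8 ccBbhhMM=8 ccBbhhMm=16 ccBbhhmm=8 ccbbHhMM=4 ccbbHhMm=8 ccbbHhmm=4 ccbbhhMM=4 ccbbhhMm=8 ccbbhhmm=4
CcBbhhmm hits 8/256; gcd=8; 8÷8/256÷8 = 1/32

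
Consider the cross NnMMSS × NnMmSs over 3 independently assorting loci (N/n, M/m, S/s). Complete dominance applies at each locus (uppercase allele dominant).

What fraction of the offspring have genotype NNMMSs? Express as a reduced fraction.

NnMMSS gametes: NMS×4, nMS×4
NnMmSs gametes: NMS×1, NMs×1, NmS×1, Nms×1, nMS×1, nMs×1, nmS×1, nms×1
NnMMSS×NnMmSs grid (8·8=64): NNMMSS=4 NNMMSs=4 NNMmSS=4 NNMmSs=4 NnMMSS=8 NnMMSs=8 NnMmSS=8 NnMmSs=8 nnMMSS=4 nnMMSs=4 nnMmSS=4 nnMmSs=4
NNMMSs hits 4/64; gcd=4; 4÷4/64÷4 = 1/16

P(NNMMSs) = 1/16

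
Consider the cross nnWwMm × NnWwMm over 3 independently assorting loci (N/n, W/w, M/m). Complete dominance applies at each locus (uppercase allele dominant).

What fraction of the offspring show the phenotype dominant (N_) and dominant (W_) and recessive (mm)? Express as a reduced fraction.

nnWwMm gametes: nWM×2, nWm×2, nwM×2, nwm×2
NnWwMm gametes: NWM×1, NWm×1, NwM×1, Nwm×1, nWM×1, nWm×1, nwM×1, nwm×1
nnWwMm×NnWwMm grid (8·8=64): NnWWMM=2 NnWWMm=4 NnWWmm=2 NnWwMM=4 NnWwMm=8 NnWwmm=4 NnwwMM=2 NnwwMm=4 Nnwwmm=2 nnWWMM=2 nnWWMm=4 nnWWmm=2 nnWwMM=4 nnWwMm=8 nnWwmm=4 nnwwMM=2 nnwwMm=4 nnwwmm=2
N_ W_ mm hits 6/64; gcd=2; 6÷2/64÷2 = 3/32

P(N_ W_ mm) = 3/32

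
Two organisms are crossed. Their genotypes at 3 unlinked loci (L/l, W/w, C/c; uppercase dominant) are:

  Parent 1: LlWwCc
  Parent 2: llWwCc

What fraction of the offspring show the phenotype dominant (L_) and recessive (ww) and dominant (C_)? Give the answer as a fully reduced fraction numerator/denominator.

P(L_ ww C_) = 3/32

LlWwCc gametes: LWC×1, LWc×1, LwC×1, Lwc×1, lWC×1, lWc×1, lwC×1, lwc×1
llWwCc gametes: lWC×2, lWc×2, lwC×2, lwc×2
LlWwCc×llWwCc grid (8·8=64): LlWWCC=2 LlWWCc=4 LlWWcc=2 LlWwCC=4 LlWwCc=8 LlWwcc=4 LlwwCC=2 LlwwCc=4 Llwwcc=2 llWWCC=2 llWWCc=4 llWWcc=2 llWwCC=4 llWwCc=8 llWwcc=4 llwwCC=2 llwwCc=4 llwwcc=2
L_ ww C_ hits 6/64; gcd=2; 6÷2/64÷2 = 3/32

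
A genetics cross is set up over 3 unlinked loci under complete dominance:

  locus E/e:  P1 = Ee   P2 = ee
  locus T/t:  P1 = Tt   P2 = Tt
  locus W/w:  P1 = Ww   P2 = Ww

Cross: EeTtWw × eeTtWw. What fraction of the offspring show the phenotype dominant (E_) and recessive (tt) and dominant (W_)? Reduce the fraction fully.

EeTtWw gametes: ETW×1, ETw×1, EtW×1, Etw×1, eTW×1, eTw×1, etW×1, etw×1
eeTtWw gametes: eTW×2, eTw×2, etW×2, etw×2
EeTtWw×eeTtWw grid (8·8=64): EeTTWW=2 EeTTWw=4 EeTTww=2 EeTtWW=4 EeTtWw=8 EeTtww=4 EettWW=2 EettWw=4 Eettww=2 eeTTWW=2 eeTTWw=4 eeTTww=2 eeTtWW=4 eeTtWw=8 eeTtww=4 eettWW=2 eettWw=4 eettww=2
E_ tt W_ hits 6/64; gcd=2; 6÷2/64÷2 = 3/32

P(E_ tt W_) = 3/32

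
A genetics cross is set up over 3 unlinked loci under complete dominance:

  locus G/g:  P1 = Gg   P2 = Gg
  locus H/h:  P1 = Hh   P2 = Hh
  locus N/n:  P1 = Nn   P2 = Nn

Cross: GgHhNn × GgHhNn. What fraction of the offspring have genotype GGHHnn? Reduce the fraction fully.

P(GGHHnn) = 1/64

GgHhNn gametes: GHN×1, GHn×1, GhN×1, Ghn×1, gHN×1, gHn×1, ghN×1, ghn×1
GgHhNn gametes: GHN×1, GHn×1, GhN×1, Ghn×1, gHN×1, gHn×1, ghN×1, ghn×1
GgHhNn×GgHhNn grid (8·8=64): GGHHNN=1 GGHHNn=2 GGHHnn=1 GGHhNN=2 GGHhNn=4 GGHhnn=2 GGhhNN=1 GGhhNn=2 GGhhnn=1 GgHHNN=2 GgHHNn=4 GgHHnn=2 GgHhNN=4 GgHhNn=8 GgHhnn=4 GghhNN=2 GghhNn=4 Gghhnn=2 ggHHNN=1 ggHHNn=2 ggHHnn=1 ggHhNN=2 ggHhNn=4 ggHhnn=2 gghhNN=1 gghhNn=2 gghhnn=1
GGHHnn hits 1/64; gcd=1; 1÷1/64÷1 = 1/64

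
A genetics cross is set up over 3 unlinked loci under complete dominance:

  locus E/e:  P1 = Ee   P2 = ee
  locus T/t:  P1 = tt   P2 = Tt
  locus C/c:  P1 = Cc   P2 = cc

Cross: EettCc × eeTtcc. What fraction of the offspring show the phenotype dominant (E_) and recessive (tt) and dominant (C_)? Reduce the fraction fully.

P(E_ tt C_) = 1/8

EettCc gametes: EtC×2, Etc×2, etC×2, etc×2
eeTtcc gametes: eTc×4, etc×4
EettCc×eeTtcc grid (8·8=64): EeTtCc=8 EeTtcc=8 EettCc=8 Eettcc=8 eeTtCc=8 eeTtcc=8 eettCc=8 eettcc=8
E_ tt C_ hits 8/64; gcd=8; 8÷8/64÷8 = 1/8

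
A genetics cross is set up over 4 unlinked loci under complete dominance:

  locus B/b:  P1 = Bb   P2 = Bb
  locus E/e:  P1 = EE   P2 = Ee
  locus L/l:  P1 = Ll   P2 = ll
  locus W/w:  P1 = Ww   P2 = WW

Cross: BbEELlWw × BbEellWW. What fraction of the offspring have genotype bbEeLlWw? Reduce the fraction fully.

P(bbEeLlWw) = 1/32

BbEELlWw gametes: BELW×2, BELw×2, BElW×2, BElw×2, bELW×2, bELw×2, bElW×2, bElw×2
BbEellWW gametes: BElW×4, BelW×4, bElW×4, belW×4
BbEELlWw×BbEellWW grid (16·16=256): BBEELlWW=8 BBEELlWw=8 BBEEllWW=8 BBEEllWw=8 BBEeLlWW=8 BBEeLlWw=8 BBEellWW=8 BBEellWw=8 BbEELlWW=16 BbEELlWw=16 BbEEllWW=16 BbEEllWw=16 BbEeLlWW=16 BbEeLlWw=16 BbEellWW=16 BbEellWw=16 bbEELlWW=8 bbEELlWw=8 bbEEllWW=8 bbEEllWw=8 bbEeLlWW=8 bbEeLlWw=8 bbEellWW=8 bbEellWw=8
bbEeLlWw hits 8/256; gcd=8; 8÷8/256÷8 = 1/32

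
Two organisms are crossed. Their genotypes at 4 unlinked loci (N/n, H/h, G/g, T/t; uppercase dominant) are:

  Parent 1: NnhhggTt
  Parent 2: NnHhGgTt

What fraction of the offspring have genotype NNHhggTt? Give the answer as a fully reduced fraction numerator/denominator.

NnhhggTt gametes: NhgT×4, Nhgt×4, nhgT×4, nhgt×4
NnHhGgTt gametes: NHGT×1, NHGt×1, NHgT×1, NHgt×1, NhGT×1, NhGt×1, NhgT×1, Nhgt×1, nHGT×1, nHGt×1, nHgT×1, nHgt×1, nhGT×1, nhGt×1, nhgT×1, nhgt×1
NnhhggTt×NnHhGgTt grid (16·16=256): NNHhGgTT=4 NNHhGgTt=8 NNHhGgtt=4 NNHhggTT=4 NNHhggTt=8 NNHhggtt=4 NNhhGgTT=4 NNhhGgTt=8 NNhhGgtt=4 NNhhggTT=4 NNhhggTt=8 NNhhggtt=4 NnHhGgTT=8 NnHhGgTt=16 NnHhGgtt=8 NnHhggTT=8 NnHhggTt=16 NnHhggtt=8 NnhhGgTT=8 NnhhGgTt=16 NnhhGgtt=8 NnhhggTT=8 NnhhggTt=16 Nnhhggtt=8 nnHhGgTT=4 nnHhGgTt=8 nnHhGgtt=4 nnHhggTT=4 nnHhggTt=8 nnHhggtt=4 nnhhGgTT=4 nnhhGgTt=8 nnhhGgtt=4 nnhhggTT=4 nnhhggTt=8 nnhhggtt=4
NNHhggTt hits 8/256; gcd=8; 8÷8/256÷8 = 1/32

P(NNHhggTt) = 1/32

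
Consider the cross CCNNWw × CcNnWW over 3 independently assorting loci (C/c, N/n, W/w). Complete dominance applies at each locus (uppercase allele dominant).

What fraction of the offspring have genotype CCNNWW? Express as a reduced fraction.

P(CCNNWW) = 1/8

CCNNWw gametes: CNW×4, CNw×4
CcNnWW gametes: CNW×2, CnW×2, cNW×2, cnW×2
CCNNWw×CcNnWW grid (8·8=64): CCNNWW=8 CCNNWw=8 CCNnWW=8 CCNnWw=8 CcNNWW=8 CcNNWw=8 CcNnWW=8 CcNnWw=8
CCNNWW hits 8/64; gcd=8; 8÷8/64÷8 = 1/8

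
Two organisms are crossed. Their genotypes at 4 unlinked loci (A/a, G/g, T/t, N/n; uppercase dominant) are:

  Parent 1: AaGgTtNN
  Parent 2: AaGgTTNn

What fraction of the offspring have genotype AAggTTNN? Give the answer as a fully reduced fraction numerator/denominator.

P(AAggTTNN) = 1/64

AaGgTtNN gametes: AGTN×2, AGtN×2, AgTN×2, AgtN×2, aGTN×2, aGtN×2, agTN×2, agtN×2
AaGgTTNn gametes: AGTN×2, AGTn×2, AgTN×2, AgTn×2, aGTN×2, aGTn×2, agTN×2, agTn×2
AaGgTtNN×AaGgTTNn grid (16·16=256): AAGGTTNN=4 AAGGTTNn=4 AAGGTtNN=4 AAGGTtNn=4 AAGgTTNN=8 AAGgTTNn=8 AAGgTtNN=8 AAGgTtNn=8 AAggTTNN=4 AAggTTNn=4 AAggTtNN=4 AAggTtNn=4 AaGGTTNN=8 AaGGTTNn=8 AaGGTtNN=8 AaGGTtNn=8 AaGgTTNN=16 AaGgTTNn=16 AaGgTtNN=16 AaGgTtNn=16 AaggTTNN=8 AaggTTNn=8 AaggTtNN=8 AaggTtNn=8 aaGGTTNN=4 aaGGTTNn=4 aaGGTtNN=4 aaGGTtNn=4 aaGgTTNN=8 aaGgTTNn=8 aaGgTtNN=8 aaGgTtNn=8 aaggTTNN=4 aaggTTNn=4 aaggTtNN=4 aaggTtNn=4
AAggTTNN hits 4/256; gcd=4; 4÷4/256÷4 = 1/64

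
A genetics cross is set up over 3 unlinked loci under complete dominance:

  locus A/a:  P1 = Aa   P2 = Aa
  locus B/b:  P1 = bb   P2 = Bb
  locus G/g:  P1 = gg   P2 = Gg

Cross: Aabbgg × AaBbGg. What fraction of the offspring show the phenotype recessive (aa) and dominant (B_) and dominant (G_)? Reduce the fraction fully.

Aabbgg gametes: Abg×4, abg×4
AaBbGg gametes: ABG×1, ABg×1, AbG×1, Abg×1, aBG×1, aBg×1, abG×1, abg×1
Aabbgg×AaBbGg grid (8·8=64): AABbGg=4 AABbgg=4 AAbbGg=4 AAbbgg=4 AaBbGg=8 AaBbgg=8 AabbGg=8 Aabbgg=8 aaBbGg=4 aaBbgg=4 aabbGg=4 aabbgg=4
aa B_ G_ hits 4/64; gcd=4; 4÷4/64÷4 = 1/16

P(aa B_ G_) = 1/16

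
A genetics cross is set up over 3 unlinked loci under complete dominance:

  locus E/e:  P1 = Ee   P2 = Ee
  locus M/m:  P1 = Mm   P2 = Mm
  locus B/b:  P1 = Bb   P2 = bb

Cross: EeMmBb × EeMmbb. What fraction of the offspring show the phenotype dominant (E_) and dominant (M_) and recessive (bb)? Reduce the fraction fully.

EeMmBb gametes: EMB×1, EMb×1, EmB×1, Emb×1, eMB×1, eMb×1, emB×1, emb×1
EeMmbb gametes: EMb×2, Emb×2, eMb×2, emb×2
EeMmBb×EeMmbb grid (8·8=64): EEMMBb=2 EEMMbb=2 EEMmBb=4 EEMmbb=4 EEmmBb=2 EEmmbb=2 EeMMBb=4 EeMMbb=4 EeMmBb=8 EeMmbb=8 EemmBb=4 Eemmbb=4 eeMMBb=2 eeMMbb=2 eeMmBb=4 eeMmbb=4 eemmBb=2 eemmbb=2
E_ M_ bb hits 18/64; gcd=2; 18÷2/64÷2 = 9/32

P(E_ M_ bb) = 9/32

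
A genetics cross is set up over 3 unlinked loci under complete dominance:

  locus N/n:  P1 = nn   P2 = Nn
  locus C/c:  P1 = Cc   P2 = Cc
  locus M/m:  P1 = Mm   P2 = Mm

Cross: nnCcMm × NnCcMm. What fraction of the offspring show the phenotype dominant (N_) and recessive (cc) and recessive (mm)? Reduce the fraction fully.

nnCcMm gametes: nCM×2, nCm×2, ncM×2, ncm×2
NnCcMm gametes: NCM×1, NCm×1, NcM×1, Ncm×1, nCM×1, nCm×1, ncM×1, ncm×1
nnCcMm×NnCcMm grid (8·8=64): NnCCMM=2 NnCCMm=4 NnCCmm=2 NnCcMM=4 NnCcMm=8 NnCcmm=4 NnccMM=2 NnccMm=4 Nnccmm=2 nnCCMM=2 nnCCMm=4 nnCCmm=2 nnCcMM=4 nnCcMm=8 nnCcmm=4 nnccMM=2 nnccMm=4 nnccmm=2
N_ cc mm hits 2/64; gcd=2; 2÷2/64÷2 = 1/32

P(N_ cc mm) = 1/32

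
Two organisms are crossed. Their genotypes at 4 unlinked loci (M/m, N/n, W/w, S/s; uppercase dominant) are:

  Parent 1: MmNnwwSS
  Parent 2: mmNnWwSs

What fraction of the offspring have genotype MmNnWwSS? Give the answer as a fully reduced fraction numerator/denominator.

P(MmNnWwSS) = 1/16

MmNnwwSS gametes: MNwS×4, MnwS×4, mNwS×4, mnwS×4
mmNnWwSs gametes: mNWS×2, mNWs×2, mNwS×2, mNws×2, mnWS×2, mnWs×2, mnwS×2, mnws×2
MmNnwwSS×mmNnWwSs grid (16·16=256): MmNNWwSS=8 MmNNWwSs=8 MmNNwwSS=8 MmNNwwSs=8 MmNnWwSS=16 MmNnWwSs=16 MmNnwwSS=16 MmNnwwSs=16 MmnnWwSS=8 MmnnWwSs=8 MmnnwwSS=8 MmnnwwSs=8 mmNNWwSS=8 mmNNWwSs=8 mmNNwwSS=8 mmNNwwSs=8 mmNnWwSS=16 mmNnWwSs=16 mmNnwwSS=16 mmNnwwSs=16 mmnnWwSS=8 mmnnWwSs=8 mmnnwwSS=8 mmnnwwSs=8
MmNnWwSS hits 16/256; gcd=16; 16÷16/256÷16 = 1/16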